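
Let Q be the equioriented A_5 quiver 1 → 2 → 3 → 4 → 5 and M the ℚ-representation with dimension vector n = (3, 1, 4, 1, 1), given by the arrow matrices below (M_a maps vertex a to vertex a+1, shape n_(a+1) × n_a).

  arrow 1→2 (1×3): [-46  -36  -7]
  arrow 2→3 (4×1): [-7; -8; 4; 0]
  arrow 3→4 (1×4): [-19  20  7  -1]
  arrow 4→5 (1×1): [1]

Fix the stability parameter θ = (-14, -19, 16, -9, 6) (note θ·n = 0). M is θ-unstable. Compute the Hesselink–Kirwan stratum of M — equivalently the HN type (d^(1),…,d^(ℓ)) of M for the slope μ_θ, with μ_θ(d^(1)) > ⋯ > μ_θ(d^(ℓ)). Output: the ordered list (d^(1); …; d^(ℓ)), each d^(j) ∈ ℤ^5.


Interval decomposition of M: I[1,1]^2, I[1,5], I[3,3]^3.
HN type (ℓ=5): μ^(1)=16; μ^(2)=6; μ^(3)=7/2; μ^(4)=-14; μ^(5)=-33/2

((0, 0, 3, 0, 0); (0, 0, 0, 0, 1); (0, 0, 1, 1, 0); (2, 0, 0, 0, 0); (1, 1, 0, 0, 0))


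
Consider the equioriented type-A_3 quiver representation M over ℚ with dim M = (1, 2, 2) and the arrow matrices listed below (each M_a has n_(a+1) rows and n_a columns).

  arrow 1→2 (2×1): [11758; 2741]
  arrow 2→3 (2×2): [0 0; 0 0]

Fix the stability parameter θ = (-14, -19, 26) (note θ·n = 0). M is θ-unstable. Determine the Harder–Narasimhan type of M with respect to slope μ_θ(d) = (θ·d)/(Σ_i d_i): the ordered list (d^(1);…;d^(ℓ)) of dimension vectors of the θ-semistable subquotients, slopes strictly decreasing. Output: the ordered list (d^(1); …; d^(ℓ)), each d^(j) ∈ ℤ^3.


Interval decomposition of M: I[1,2], I[2,2], I[3,3]^2.
HN type (ℓ=3): μ^(1)=26; μ^(2)=-33/2; μ^(3)=-19

((0, 0, 2); (1, 1, 0); (0, 1, 0))


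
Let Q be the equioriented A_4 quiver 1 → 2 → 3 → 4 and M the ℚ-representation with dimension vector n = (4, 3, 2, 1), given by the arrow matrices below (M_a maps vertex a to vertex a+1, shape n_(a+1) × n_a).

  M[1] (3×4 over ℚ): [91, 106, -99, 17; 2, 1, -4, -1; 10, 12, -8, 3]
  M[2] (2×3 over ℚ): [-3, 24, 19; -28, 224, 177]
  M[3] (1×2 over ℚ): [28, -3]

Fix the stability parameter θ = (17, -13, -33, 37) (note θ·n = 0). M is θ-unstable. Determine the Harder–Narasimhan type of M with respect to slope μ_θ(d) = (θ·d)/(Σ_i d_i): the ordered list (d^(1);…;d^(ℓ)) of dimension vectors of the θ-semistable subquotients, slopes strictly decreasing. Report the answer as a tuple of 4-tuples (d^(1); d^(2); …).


Via rank(M_{q-1}∘⋯∘M_p): M ≅ I[1,1], I[1,2], I[1,3], I[1,4].
μ_θ-semistable layers: μ^(1)=37; μ^(2)=17; μ^(3)=2; μ^(4)=-29/3

((0, 0, 0, 1); (1, 0, 0, 0); (1, 1, 0, 0); (2, 2, 2, 0))


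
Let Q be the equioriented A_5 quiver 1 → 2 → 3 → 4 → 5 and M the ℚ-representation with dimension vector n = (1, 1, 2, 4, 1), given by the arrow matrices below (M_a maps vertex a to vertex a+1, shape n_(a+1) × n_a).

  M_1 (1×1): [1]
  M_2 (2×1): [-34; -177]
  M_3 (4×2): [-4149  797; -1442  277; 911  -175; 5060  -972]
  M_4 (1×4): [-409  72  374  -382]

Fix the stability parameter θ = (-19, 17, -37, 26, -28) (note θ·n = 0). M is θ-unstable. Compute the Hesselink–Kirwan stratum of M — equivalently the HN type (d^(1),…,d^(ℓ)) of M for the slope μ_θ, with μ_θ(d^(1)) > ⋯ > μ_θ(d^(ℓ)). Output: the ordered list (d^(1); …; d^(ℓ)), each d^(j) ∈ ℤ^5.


Interval decomposition of M: I[1,5], I[3,4], I[4,4]^2.
HN type (ℓ=5): μ^(1)=26; μ^(2)=-1; μ^(3)=-10; μ^(4)=-19; μ^(5)=-37

((0, 0, 0, 3, 0); (0, 0, 0, 1, 1); (0, 1, 1, 0, 0); (1, 0, 0, 0, 0); (0, 0, 1, 0, 0))


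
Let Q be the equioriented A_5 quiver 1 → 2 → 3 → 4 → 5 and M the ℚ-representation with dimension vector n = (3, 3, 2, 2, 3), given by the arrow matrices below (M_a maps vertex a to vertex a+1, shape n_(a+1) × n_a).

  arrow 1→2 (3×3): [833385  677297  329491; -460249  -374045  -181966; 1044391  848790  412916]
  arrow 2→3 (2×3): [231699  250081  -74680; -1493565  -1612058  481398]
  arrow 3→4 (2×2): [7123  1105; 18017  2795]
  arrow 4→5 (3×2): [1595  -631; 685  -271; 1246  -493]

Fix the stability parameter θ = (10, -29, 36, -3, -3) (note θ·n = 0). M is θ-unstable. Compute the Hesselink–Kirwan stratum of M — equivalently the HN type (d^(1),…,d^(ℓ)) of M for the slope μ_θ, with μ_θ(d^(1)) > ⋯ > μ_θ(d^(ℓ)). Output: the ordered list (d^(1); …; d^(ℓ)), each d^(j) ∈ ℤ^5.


Via rank(M_{q-1}∘⋯∘M_p): M ≅ I[1,2], I[1,3], I[1,5], I[4,5], I[5,5].
μ_θ-semistable layers: μ^(1)=36; μ^(2)=10; μ^(3)=-3; μ^(4)=-19/2

((0, 0, 1, 0, 0); (0, 0, 1, 1, 1); (0, 0, 0, 1, 2); (3, 3, 0, 0, 0))


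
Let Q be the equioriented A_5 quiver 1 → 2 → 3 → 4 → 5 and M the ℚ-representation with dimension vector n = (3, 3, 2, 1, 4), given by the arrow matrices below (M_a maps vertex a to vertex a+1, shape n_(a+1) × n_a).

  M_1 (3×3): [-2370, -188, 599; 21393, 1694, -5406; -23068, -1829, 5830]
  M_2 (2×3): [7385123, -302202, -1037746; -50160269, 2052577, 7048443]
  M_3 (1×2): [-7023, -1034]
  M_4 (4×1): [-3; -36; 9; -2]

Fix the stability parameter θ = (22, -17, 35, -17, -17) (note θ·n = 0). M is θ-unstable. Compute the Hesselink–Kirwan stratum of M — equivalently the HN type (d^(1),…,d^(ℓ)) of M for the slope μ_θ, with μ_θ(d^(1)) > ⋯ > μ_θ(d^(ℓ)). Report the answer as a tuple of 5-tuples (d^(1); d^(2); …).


Via rank(M_{q-1}∘⋯∘M_p): M ≅ I[1,2], I[1,3], I[1,5], I[5,5]^3.
μ_θ-semistable layers: μ^(1)=35; μ^(2)=5/2; μ^(3)=6/5; μ^(4)=-17

((0, 0, 1, 0, 0); (2, 2, 0, 0, 0); (1, 1, 1, 1, 1); (0, 0, 0, 0, 3))


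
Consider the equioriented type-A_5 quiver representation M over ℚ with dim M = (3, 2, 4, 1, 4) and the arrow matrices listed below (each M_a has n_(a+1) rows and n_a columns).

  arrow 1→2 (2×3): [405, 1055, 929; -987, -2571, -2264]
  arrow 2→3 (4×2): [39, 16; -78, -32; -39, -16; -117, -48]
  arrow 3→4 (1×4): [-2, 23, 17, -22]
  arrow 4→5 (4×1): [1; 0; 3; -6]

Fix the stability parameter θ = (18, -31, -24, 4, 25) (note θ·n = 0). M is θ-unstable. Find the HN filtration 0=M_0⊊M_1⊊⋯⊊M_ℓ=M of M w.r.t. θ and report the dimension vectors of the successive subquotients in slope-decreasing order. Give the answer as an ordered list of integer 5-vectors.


Interval decomposition of M: I[1,1], I[1,2], I[1,5], I[3,3]^3, I[5,5]^3.
HN type (ℓ=6): μ^(1)=25; μ^(2)=18; μ^(3)=4; μ^(4)=-13/2; μ^(5)=-37/3; μ^(6)=-24

((0, 0, 0, 0, 4); (1, 0, 0, 0, 0); (0, 0, 0, 1, 0); (1, 1, 0, 0, 0); (1, 1, 1, 0, 0); (0, 0, 3, 0, 0))


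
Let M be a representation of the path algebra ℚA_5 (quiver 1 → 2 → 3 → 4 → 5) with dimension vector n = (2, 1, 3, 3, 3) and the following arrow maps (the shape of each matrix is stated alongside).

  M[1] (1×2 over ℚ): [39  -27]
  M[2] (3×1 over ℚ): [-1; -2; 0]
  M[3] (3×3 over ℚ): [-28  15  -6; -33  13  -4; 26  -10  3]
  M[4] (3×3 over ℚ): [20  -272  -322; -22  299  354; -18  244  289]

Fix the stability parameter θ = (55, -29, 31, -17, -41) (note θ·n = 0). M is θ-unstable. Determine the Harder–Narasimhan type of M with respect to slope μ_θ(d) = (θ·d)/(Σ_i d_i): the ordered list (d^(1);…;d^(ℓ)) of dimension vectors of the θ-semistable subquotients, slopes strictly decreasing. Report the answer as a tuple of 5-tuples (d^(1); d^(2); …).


Barcode: M ≅ I[1,1], I[1,5], I[3,4], I[3,5], I[5,5]. HN layers by μ_θ (5 steps, strictly decreasing):
  μ^(1)=55; μ^(2)=7; μ^(3)=-1/5; μ^(4)=-9; μ^(5)=-41

((1, 0, 0, 0, 0); (0, 0, 1, 1, 0); (1, 1, 1, 1, 1); (0, 0, 1, 1, 1); (0, 0, 0, 0, 1))


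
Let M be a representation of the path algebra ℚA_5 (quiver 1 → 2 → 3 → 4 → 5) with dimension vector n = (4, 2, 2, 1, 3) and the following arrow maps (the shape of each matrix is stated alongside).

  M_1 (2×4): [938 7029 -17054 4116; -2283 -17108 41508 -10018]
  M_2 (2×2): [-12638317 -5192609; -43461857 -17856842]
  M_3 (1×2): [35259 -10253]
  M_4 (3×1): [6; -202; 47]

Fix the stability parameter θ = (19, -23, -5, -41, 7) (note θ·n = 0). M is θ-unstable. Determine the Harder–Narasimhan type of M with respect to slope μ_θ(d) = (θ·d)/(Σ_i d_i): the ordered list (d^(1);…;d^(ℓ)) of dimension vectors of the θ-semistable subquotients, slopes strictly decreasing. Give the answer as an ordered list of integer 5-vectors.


Barcode: M ≅ I[1,1]^2, I[1,3], I[1,5], I[5,5]^2. HN layers by μ_θ (4 steps, strictly decreasing):
  μ^(1)=19; μ^(2)=7; μ^(3)=-3; μ^(4)=-25/2

((2, 0, 0, 0, 0); (0, 0, 0, 0, 3); (1, 1, 1, 0, 0); (1, 1, 1, 1, 0))


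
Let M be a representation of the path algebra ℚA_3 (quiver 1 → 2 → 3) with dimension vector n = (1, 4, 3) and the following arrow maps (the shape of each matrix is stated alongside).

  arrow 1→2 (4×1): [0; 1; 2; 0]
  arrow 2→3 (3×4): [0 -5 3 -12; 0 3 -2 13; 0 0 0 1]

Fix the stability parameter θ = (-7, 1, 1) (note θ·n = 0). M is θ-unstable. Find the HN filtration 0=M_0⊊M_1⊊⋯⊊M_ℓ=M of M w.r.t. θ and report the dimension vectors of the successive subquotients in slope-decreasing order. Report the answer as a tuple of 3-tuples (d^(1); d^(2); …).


Via rank(M_{q-1}∘⋯∘M_p): M ≅ I[1,3], I[2,2], I[2,3]^2.
μ_θ-semistable layers: μ^(1)=1; μ^(2)=-7

((0, 4, 3); (1, 0, 0))


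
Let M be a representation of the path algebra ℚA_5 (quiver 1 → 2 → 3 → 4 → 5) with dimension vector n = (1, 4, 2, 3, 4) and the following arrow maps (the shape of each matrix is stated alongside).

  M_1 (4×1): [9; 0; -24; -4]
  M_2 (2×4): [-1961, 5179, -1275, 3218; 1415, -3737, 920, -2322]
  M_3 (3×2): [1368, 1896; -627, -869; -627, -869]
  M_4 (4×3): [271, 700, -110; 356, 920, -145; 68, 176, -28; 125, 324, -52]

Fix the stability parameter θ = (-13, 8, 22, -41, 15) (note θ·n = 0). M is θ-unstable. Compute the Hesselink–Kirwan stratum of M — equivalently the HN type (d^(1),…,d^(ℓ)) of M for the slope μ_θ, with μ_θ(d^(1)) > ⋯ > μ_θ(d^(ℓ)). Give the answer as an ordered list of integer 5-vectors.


Barcode: M ≅ I[1,3], I[2,2]^2, I[2,5], I[4,4], I[4,5], I[5,5]^2. HN layers by μ_θ (6 steps, strictly decreasing):
  μ^(1)=22; μ^(2)=15; μ^(3)=8; μ^(4)=-11/3; μ^(5)=-13; μ^(6)=-41

((0, 0, 1, 0, 0); (0, 0, 0, 0, 4); (0, 3, 0, 0, 0); (0, 1, 1, 1, 0); (1, 0, 0, 0, 0); (0, 0, 0, 2, 0))


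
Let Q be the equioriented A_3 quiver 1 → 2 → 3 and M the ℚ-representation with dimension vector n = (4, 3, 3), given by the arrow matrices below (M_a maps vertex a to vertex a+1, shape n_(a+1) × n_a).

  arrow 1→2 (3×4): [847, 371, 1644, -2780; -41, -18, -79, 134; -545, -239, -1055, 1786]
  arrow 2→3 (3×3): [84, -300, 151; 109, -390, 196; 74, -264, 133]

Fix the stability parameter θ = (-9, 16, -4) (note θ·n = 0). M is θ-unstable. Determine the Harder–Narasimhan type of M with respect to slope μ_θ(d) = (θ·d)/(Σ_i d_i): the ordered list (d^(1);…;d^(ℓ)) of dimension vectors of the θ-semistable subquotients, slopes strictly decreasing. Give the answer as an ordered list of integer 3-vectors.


Via rank(M_{q-1}∘⋯∘M_p): M ≅ I[1,1], I[1,2], I[1,3]^2, I[3,3].
μ_θ-semistable layers: μ^(1)=16; μ^(2)=6; μ^(3)=-4; μ^(4)=-9

((0, 1, 0); (0, 2, 2); (0, 0, 1); (4, 0, 0))


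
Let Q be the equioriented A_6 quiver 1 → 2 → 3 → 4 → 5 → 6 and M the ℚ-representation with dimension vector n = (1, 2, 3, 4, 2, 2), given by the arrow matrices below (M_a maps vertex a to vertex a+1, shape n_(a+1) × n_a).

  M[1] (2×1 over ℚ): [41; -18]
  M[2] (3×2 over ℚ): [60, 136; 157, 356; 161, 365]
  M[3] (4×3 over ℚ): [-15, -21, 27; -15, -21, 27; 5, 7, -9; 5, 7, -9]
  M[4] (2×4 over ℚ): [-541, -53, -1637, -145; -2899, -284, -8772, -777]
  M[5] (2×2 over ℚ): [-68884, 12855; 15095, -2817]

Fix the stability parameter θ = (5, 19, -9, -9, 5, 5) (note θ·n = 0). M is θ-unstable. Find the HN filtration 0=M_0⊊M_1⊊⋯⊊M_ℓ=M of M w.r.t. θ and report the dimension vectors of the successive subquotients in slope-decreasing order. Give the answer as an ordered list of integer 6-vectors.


Interval decomposition of M: I[1,4], I[2,3], I[3,3], I[4,4], I[4,6]^2.
HN type (ℓ=3): μ^(1)=5; μ^(2)=3/2; μ^(3)=-9

((0, 1, 1, 0, 2, 2); (1, 1, 1, 1, 0, 0); (0, 0, 1, 3, 0, 0))


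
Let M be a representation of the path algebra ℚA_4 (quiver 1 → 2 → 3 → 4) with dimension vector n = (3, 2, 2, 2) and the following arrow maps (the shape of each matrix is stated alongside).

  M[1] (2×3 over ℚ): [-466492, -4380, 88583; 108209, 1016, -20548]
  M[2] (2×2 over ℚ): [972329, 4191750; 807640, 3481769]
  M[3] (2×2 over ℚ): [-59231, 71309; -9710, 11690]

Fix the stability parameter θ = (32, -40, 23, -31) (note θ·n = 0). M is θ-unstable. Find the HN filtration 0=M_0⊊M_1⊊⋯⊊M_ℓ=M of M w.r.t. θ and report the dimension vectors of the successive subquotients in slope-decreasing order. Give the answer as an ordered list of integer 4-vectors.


Interval decomposition of M: I[1,1], I[1,3], I[1,4], I[4,4].
HN type (ℓ=4): μ^(1)=32; μ^(2)=23; μ^(3)=-4; μ^(4)=-31

((1, 0, 0, 0); (0, 0, 1, 0); (2, 2, 1, 1); (0, 0, 0, 1))


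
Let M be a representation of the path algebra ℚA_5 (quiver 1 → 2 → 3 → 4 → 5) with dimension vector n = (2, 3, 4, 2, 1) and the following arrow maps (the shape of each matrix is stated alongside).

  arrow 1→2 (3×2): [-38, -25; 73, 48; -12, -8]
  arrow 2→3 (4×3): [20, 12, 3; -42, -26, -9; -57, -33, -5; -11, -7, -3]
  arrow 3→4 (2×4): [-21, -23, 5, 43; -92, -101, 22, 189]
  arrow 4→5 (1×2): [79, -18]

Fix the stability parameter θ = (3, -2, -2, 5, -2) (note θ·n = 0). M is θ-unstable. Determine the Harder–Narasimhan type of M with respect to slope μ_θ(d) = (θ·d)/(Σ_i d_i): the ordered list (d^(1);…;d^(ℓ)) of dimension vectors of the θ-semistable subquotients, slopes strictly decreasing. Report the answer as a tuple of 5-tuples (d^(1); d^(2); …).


Interval decomposition of M: I[1,4], I[1,5], I[2,3], I[3,3].
HN type (ℓ=4): μ^(1)=5; μ^(2)=3/2; μ^(3)=-1/3; μ^(4)=-2

((0, 0, 0, 1, 0); (0, 0, 0, 1, 1); (2, 2, 2, 0, 0); (0, 1, 2, 0, 0))


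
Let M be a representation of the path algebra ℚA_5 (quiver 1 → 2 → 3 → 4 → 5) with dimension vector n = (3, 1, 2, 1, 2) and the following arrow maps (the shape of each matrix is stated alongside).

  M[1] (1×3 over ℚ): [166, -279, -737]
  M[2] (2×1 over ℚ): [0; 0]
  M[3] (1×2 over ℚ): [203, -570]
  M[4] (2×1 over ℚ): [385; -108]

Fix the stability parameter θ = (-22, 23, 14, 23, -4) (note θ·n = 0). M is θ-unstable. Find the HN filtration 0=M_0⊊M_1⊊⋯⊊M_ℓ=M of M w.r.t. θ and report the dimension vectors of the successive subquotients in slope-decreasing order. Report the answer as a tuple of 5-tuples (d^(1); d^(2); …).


Barcode: M ≅ I[1,1]^2, I[1,2], I[3,3], I[3,5], I[5,5]. HN layers by μ_θ (5 steps, strictly decreasing):
  μ^(1)=23; μ^(2)=14; μ^(3)=11; μ^(4)=-4; μ^(5)=-22

((0, 1, 0, 0, 0); (0, 0, 1, 0, 0); (0, 0, 1, 1, 1); (0, 0, 0, 0, 1); (3, 0, 0, 0, 0))


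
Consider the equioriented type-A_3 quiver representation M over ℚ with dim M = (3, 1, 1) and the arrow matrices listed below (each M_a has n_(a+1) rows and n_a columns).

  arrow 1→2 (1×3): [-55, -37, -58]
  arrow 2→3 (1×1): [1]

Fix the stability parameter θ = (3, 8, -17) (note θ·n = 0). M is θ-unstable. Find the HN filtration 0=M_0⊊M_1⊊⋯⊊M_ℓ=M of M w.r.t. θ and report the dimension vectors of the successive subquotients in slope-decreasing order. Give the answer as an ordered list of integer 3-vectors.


Interval decomposition of M: I[1,1]^2, I[1,3].
HN type (ℓ=2): μ^(1)=3; μ^(2)=-2

((2, 0, 0); (1, 1, 1))


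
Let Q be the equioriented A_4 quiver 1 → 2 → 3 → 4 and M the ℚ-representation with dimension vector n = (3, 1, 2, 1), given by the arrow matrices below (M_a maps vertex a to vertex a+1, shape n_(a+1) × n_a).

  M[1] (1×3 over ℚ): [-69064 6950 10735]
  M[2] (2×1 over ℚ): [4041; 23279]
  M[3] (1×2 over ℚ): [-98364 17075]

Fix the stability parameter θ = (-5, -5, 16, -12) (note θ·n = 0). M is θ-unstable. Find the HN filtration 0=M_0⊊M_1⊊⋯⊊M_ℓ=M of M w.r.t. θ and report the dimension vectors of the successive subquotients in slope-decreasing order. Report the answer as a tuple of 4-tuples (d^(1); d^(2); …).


Barcode: M ≅ I[1,1]^2, I[1,4], I[3,3]. HN layers by μ_θ (3 steps, strictly decreasing):
  μ^(1)=16; μ^(2)=2; μ^(3)=-5

((0, 0, 1, 0); (0, 0, 1, 1); (3, 1, 0, 0))


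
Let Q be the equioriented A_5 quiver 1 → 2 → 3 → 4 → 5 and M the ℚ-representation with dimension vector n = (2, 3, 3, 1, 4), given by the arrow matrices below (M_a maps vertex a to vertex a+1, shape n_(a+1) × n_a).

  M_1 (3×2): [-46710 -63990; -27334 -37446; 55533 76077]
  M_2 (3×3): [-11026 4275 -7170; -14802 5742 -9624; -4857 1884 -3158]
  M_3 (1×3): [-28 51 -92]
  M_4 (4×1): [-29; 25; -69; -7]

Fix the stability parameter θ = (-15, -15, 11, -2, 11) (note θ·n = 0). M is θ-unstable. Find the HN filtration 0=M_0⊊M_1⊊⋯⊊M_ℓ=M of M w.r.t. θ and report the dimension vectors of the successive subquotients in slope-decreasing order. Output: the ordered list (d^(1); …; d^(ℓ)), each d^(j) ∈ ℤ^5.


Via rank(M_{q-1}∘⋯∘M_p): M ≅ I[1,1], I[1,2], I[2,3], I[2,5], I[3,3], I[5,5]^3.
μ_θ-semistable layers: μ^(1)=11; μ^(2)=9/2; μ^(3)=-15

((0, 0, 2, 0, 4); (0, 0, 1, 1, 0); (2, 3, 0, 0, 0))


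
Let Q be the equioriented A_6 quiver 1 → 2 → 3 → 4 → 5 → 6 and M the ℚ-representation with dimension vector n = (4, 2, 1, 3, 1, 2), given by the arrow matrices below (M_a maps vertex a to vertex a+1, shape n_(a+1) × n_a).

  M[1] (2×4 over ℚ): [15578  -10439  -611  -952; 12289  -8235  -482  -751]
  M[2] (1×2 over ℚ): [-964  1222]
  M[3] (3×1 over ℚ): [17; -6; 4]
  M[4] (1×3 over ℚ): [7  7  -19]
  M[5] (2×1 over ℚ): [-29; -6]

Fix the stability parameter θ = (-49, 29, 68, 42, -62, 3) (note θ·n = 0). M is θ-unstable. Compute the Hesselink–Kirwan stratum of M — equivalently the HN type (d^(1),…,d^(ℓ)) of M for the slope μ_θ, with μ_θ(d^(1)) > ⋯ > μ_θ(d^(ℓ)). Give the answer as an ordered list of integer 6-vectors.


Barcode: M ≅ I[1,1]^2, I[1,2], I[1,6], I[4,4]^2, I[6,6]. HN layers by μ_θ (5 steps, strictly decreasing):
  μ^(1)=42; μ^(2)=29; μ^(3)=16; μ^(4)=3; μ^(5)=-49

((0, 0, 0, 2, 0, 0); (0, 1, 0, 0, 0, 0); (0, 1, 1, 1, 1, 1); (0, 0, 0, 0, 0, 1); (4, 0, 0, 0, 0, 0))


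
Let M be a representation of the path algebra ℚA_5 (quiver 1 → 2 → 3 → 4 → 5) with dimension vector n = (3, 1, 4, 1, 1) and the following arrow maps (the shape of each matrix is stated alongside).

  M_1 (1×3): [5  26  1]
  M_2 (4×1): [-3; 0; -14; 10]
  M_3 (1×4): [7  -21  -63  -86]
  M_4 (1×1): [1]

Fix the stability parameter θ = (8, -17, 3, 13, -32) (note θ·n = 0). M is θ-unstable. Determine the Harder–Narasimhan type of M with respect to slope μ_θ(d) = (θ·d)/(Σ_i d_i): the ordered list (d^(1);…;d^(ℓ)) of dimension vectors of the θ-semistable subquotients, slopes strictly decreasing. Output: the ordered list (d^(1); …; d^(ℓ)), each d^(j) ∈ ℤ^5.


Via rank(M_{q-1}∘⋯∘M_p): M ≅ I[1,1]^2, I[1,5], I[3,3]^3.
μ_θ-semistable layers: μ^(1)=8; μ^(2)=3; μ^(3)=-5

((2, 0, 0, 0, 0); (0, 0, 3, 0, 0); (1, 1, 1, 1, 1))


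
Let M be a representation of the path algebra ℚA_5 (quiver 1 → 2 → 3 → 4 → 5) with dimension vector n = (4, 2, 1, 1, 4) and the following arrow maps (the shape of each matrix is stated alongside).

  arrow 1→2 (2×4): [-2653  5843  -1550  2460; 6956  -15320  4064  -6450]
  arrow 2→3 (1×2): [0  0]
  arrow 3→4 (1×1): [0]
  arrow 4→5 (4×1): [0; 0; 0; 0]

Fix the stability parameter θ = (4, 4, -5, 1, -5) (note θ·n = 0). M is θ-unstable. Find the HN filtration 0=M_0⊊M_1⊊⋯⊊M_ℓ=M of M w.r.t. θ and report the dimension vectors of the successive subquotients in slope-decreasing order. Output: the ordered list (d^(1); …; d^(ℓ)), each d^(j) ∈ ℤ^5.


Barcode: M ≅ I[1,1]^2, I[1,2]^2, I[3,3], I[4,4], I[5,5]^4. HN layers by μ_θ (3 steps, strictly decreasing):
  μ^(1)=4; μ^(2)=1; μ^(3)=-5

((4, 2, 0, 0, 0); (0, 0, 0, 1, 0); (0, 0, 1, 0, 4))


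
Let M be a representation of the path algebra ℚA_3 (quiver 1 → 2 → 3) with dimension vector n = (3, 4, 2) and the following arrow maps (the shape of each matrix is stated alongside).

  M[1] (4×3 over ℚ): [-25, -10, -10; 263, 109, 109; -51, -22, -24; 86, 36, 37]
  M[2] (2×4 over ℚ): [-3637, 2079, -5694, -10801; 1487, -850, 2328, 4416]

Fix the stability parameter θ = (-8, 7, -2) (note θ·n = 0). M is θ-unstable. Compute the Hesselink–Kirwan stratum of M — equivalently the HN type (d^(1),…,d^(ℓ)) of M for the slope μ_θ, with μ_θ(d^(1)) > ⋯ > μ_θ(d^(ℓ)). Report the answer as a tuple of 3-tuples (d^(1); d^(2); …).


Interval decomposition of M: I[1,2], I[1,3]^2, I[2,2].
HN type (ℓ=3): μ^(1)=7; μ^(2)=5/2; μ^(3)=-8

((0, 2, 0); (0, 2, 2); (3, 0, 0))


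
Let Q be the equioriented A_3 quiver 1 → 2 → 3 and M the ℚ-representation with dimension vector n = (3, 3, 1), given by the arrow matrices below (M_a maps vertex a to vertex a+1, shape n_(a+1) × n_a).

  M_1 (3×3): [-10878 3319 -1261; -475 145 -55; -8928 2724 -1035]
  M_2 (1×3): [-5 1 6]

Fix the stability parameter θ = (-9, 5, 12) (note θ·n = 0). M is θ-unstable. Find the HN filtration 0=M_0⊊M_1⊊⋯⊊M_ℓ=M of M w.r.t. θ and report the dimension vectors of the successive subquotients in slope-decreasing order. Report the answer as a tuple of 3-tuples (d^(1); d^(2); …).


Via rank(M_{q-1}∘⋯∘M_p): M ≅ I[1,2]^2, I[1,3].
μ_θ-semistable layers: μ^(1)=12; μ^(2)=5; μ^(3)=-9

((0, 0, 1); (0, 3, 0); (3, 0, 0))


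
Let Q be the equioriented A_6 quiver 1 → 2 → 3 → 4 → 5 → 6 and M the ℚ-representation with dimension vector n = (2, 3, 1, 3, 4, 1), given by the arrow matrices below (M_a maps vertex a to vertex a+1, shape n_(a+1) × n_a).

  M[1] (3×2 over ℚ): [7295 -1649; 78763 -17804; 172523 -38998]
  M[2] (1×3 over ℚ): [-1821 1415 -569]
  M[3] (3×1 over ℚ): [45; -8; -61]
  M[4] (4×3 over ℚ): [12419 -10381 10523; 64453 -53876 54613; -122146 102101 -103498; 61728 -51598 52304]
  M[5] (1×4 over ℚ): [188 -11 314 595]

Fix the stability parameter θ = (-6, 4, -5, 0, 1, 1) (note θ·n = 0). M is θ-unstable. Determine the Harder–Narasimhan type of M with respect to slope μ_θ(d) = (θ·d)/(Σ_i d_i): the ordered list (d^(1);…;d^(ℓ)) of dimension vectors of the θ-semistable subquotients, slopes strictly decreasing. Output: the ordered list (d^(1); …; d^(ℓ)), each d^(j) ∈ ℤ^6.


Interval decomposition of M: I[1,2], I[1,4], I[2,2], I[4,5], I[4,6], I[5,5]^2.
HN type (ℓ=5): μ^(1)=4; μ^(2)=1; μ^(3)=0; μ^(4)=-1/2; μ^(5)=-6

((0, 2, 0, 0, 0, 0); (0, 0, 0, 0, 4, 1); (0, 0, 0, 3, 0, 0); (0, 1, 1, 0, 0, 0); (2, 0, 0, 0, 0, 0))


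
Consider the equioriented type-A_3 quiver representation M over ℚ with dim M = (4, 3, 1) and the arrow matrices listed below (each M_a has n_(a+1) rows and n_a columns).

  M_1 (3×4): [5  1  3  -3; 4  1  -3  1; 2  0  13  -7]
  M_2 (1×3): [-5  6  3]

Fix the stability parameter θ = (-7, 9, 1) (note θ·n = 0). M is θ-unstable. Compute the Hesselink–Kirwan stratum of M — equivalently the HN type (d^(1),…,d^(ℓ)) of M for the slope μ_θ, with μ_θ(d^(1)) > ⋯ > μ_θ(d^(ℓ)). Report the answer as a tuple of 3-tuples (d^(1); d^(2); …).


Barcode: M ≅ I[1,1], I[1,2]^2, I[1,3]. HN layers by μ_θ (3 steps, strictly decreasing):
  μ^(1)=9; μ^(2)=5; μ^(3)=-7

((0, 2, 0); (0, 1, 1); (4, 0, 0))


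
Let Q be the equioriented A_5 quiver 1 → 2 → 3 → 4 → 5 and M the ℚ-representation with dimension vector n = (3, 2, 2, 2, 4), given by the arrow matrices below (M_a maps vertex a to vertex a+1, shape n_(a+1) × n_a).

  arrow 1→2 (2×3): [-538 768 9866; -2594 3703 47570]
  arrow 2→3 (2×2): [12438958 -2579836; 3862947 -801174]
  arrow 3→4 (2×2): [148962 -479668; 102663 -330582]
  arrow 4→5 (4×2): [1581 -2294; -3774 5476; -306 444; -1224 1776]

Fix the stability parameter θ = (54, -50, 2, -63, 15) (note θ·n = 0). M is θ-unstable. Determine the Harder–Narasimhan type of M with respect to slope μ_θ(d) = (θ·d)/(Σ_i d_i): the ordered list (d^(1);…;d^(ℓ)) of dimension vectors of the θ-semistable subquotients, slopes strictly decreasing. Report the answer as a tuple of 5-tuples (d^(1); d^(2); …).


Barcode: M ≅ I[1,1], I[1,2], I[1,3], I[3,4], I[4,5], I[5,5]^3. HN layers by μ_θ (5 steps, strictly decreasing):
  μ^(1)=54; μ^(2)=15; μ^(3)=2; μ^(4)=-61/2; μ^(5)=-63

((1, 0, 0, 0, 0); (0, 0, 0, 0, 4); (2, 2, 1, 0, 0); (0, 0, 1, 1, 0); (0, 0, 0, 1, 0))


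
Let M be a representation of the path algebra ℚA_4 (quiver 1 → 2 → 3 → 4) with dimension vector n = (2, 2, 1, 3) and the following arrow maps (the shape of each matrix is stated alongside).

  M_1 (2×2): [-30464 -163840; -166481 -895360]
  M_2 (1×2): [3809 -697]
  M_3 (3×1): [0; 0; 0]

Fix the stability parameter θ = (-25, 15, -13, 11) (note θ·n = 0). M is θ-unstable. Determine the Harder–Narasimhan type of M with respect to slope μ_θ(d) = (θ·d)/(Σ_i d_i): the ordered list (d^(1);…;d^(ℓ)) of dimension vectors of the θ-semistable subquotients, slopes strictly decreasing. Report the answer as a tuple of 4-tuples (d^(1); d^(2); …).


Barcode: M ≅ I[1,1], I[1,3], I[2,2], I[4,4]^3. HN layers by μ_θ (4 steps, strictly decreasing):
  μ^(1)=15; μ^(2)=11; μ^(3)=1; μ^(4)=-25

((0, 1, 0, 0); (0, 0, 0, 3); (0, 1, 1, 0); (2, 0, 0, 0))


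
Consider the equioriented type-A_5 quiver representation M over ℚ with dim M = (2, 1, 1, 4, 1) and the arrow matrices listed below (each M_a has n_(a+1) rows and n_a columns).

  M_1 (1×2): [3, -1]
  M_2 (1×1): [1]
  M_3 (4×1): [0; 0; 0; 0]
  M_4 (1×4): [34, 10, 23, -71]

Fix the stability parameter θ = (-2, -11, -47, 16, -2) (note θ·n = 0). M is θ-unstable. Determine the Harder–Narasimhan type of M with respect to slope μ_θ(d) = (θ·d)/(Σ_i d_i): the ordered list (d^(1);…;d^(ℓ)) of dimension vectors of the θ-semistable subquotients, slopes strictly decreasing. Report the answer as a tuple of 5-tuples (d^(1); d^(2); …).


Barcode: M ≅ I[1,1], I[1,3], I[4,4]^3, I[4,5]. HN layers by μ_θ (4 steps, strictly decreasing):
  μ^(1)=16; μ^(2)=7; μ^(3)=-2; μ^(4)=-20

((0, 0, 0, 3, 0); (0, 0, 0, 1, 1); (1, 0, 0, 0, 0); (1, 1, 1, 0, 0))


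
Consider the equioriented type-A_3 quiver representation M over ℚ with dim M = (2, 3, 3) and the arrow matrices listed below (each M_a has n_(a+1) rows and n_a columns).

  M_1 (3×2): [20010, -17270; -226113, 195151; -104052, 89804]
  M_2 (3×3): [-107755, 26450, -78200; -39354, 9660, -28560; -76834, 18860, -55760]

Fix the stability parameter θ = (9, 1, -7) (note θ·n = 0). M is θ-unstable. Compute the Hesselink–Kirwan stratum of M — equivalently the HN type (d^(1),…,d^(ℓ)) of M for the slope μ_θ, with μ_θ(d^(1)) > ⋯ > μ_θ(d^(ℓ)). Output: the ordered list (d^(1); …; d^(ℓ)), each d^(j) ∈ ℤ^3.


Barcode: M ≅ I[1,1], I[1,2], I[2,2], I[2,3], I[3,3]^2. HN layers by μ_θ (5 steps, strictly decreasing):
  μ^(1)=9; μ^(2)=5; μ^(3)=1; μ^(4)=-3; μ^(5)=-7

((1, 0, 0); (1, 1, 0); (0, 1, 0); (0, 1, 1); (0, 0, 2))


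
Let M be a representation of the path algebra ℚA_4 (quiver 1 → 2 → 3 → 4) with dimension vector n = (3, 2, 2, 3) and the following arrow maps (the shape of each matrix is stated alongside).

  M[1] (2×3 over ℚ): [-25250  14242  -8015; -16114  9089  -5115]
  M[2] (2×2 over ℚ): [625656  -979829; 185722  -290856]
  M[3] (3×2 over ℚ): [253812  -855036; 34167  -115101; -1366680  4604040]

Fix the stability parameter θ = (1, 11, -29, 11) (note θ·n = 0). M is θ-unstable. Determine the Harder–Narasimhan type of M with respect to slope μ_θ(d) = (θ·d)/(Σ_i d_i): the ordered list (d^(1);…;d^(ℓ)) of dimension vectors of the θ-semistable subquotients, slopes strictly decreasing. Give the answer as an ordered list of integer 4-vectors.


Interval decomposition of M: I[1,1], I[1,3], I[1,4], I[4,4]^2.
HN type (ℓ=3): μ^(1)=11; μ^(2)=1; μ^(3)=-17/3

((0, 0, 0, 3); (1, 0, 0, 0); (2, 2, 2, 0))


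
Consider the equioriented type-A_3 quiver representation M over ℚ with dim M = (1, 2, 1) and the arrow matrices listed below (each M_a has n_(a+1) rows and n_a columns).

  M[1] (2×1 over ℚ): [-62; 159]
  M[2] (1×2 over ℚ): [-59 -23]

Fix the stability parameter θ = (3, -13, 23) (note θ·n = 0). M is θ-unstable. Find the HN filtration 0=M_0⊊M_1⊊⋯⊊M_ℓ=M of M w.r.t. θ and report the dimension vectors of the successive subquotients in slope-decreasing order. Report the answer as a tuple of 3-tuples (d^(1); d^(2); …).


Interval decomposition of M: I[1,3], I[2,2].
HN type (ℓ=3): μ^(1)=23; μ^(2)=-5; μ^(3)=-13

((0, 0, 1); (1, 1, 0); (0, 1, 0))


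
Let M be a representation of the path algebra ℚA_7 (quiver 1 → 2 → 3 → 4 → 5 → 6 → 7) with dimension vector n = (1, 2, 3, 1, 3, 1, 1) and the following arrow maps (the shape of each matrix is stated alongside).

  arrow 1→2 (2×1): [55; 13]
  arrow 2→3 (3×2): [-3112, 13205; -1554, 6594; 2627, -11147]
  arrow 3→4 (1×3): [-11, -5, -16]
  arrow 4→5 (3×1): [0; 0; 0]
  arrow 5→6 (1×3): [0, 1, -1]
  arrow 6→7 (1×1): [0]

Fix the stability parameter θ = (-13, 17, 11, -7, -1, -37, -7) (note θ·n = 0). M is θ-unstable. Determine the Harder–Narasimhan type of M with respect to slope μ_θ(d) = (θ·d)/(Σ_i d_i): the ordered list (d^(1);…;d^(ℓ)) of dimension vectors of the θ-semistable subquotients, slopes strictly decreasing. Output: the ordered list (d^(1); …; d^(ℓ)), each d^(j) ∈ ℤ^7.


Interval decomposition of M: I[1,4], I[2,3], I[3,3], I[5,5]^2, I[5,6], I[7,7].
HN type (ℓ=7): μ^(1)=14; μ^(2)=11; μ^(3)=7; μ^(4)=-1; μ^(5)=-7; μ^(6)=-13; μ^(7)=-19

((0, 1, 1, 0, 0, 0, 0); (0, 0, 1, 0, 0, 0, 0); (0, 1, 1, 1, 0, 0, 0); (0, 0, 0, 0, 2, 0, 0); (0, 0, 0, 0, 0, 0, 1); (1, 0, 0, 0, 0, 0, 0); (0, 0, 0, 0, 1, 1, 0))


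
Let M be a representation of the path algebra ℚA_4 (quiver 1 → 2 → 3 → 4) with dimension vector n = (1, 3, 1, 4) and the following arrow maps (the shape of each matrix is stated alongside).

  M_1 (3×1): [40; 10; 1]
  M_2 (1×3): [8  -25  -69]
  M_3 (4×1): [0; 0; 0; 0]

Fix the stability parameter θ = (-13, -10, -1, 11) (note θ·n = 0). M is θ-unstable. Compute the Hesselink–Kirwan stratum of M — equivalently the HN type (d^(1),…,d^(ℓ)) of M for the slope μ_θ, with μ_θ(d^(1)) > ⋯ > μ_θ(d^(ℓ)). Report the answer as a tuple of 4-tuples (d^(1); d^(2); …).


Via rank(M_{q-1}∘⋯∘M_p): M ≅ I[1,3], I[2,2]^2, I[4,4]^4.
μ_θ-semistable layers: μ^(1)=11; μ^(2)=-1; μ^(3)=-10; μ^(4)=-13

((0, 0, 0, 4); (0, 0, 1, 0); (0, 3, 0, 0); (1, 0, 0, 0))


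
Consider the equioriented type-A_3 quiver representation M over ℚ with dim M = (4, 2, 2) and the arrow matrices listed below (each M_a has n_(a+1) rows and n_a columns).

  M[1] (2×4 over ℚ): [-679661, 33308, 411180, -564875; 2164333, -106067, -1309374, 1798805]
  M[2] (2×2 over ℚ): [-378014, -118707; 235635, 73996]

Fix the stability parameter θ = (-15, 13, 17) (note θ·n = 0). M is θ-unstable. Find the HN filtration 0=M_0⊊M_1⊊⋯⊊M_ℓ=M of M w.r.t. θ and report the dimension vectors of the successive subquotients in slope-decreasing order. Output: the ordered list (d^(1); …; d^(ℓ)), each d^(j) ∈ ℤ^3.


Barcode: M ≅ I[1,1]^2, I[1,3]^2. HN layers by μ_θ (3 steps, strictly decreasing):
  μ^(1)=17; μ^(2)=13; μ^(3)=-15

((0, 0, 2); (0, 2, 0); (4, 0, 0))


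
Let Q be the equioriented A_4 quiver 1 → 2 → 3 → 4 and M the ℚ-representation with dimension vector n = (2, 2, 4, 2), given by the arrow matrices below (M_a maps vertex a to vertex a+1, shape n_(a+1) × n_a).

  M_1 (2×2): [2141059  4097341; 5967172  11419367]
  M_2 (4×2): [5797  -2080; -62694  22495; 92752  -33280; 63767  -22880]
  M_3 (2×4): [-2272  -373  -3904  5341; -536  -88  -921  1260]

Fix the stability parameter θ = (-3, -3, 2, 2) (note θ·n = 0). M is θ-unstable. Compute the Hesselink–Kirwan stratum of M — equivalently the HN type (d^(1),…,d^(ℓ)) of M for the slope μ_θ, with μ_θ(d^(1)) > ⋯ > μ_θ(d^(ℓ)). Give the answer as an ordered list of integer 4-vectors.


Via rank(M_{q-1}∘⋯∘M_p): M ≅ I[1,4]^2, I[3,3]^2.
μ_θ-semistable layers: μ^(1)=2; μ^(2)=-3

((0, 0, 4, 2); (2, 2, 0, 0))


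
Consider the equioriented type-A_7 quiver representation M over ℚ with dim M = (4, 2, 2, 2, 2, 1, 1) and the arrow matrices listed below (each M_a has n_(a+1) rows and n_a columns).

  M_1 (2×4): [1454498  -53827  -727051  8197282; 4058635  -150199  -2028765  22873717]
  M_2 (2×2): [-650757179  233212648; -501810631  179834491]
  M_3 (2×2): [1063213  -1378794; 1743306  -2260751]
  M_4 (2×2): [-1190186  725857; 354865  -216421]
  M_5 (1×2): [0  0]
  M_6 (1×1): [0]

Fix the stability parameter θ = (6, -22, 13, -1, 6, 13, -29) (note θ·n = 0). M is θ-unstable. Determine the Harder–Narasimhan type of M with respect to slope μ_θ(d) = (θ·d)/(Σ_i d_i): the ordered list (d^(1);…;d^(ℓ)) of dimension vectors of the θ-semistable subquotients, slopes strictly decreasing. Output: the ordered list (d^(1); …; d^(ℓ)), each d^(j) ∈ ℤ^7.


Interval decomposition of M: I[1,1]^2, I[1,5]^2, I[6,6], I[7,7].
HN type (ℓ=4): μ^(1)=13; μ^(2)=6; μ^(3)=-8; μ^(4)=-29

((0, 0, 0, 0, 0, 1, 0); (2, 0, 2, 2, 2, 0, 0); (2, 2, 0, 0, 0, 0, 0); (0, 0, 0, 0, 0, 0, 1))


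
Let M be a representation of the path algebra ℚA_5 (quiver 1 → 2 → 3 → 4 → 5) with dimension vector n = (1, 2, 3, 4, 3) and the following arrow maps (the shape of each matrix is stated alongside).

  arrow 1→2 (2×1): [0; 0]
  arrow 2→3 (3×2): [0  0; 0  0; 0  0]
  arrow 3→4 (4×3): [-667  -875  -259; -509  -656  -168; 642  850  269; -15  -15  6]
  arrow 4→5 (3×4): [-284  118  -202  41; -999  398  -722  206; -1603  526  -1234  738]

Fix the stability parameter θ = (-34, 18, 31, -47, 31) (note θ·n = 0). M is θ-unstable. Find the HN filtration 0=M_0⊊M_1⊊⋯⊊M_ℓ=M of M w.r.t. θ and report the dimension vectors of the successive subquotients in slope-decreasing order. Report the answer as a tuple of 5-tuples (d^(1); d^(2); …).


Via rank(M_{q-1}∘⋯∘M_p): M ≅ I[1,1], I[2,2]^2, I[3,4], I[3,5]^2, I[4,4], I[5,5].
μ_θ-semistable layers: μ^(1)=31; μ^(2)=18; μ^(3)=-8; μ^(4)=-34; μ^(5)=-47

((0, 0, 0, 0, 3); (0, 2, 0, 0, 0); (0, 0, 3, 3, 0); (1, 0, 0, 0, 0); (0, 0, 0, 1, 0))


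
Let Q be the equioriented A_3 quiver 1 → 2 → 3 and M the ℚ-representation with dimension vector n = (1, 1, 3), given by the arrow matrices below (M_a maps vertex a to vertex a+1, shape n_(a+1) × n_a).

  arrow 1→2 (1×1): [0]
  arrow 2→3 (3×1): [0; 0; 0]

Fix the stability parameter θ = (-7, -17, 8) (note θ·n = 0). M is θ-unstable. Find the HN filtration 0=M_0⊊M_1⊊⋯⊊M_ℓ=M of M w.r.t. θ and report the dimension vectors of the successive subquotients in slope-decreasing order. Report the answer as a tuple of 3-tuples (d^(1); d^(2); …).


Via rank(M_{q-1}∘⋯∘M_p): M ≅ I[1,1], I[2,2], I[3,3]^3.
μ_θ-semistable layers: μ^(1)=8; μ^(2)=-7; μ^(3)=-17

((0, 0, 3); (1, 0, 0); (0, 1, 0))


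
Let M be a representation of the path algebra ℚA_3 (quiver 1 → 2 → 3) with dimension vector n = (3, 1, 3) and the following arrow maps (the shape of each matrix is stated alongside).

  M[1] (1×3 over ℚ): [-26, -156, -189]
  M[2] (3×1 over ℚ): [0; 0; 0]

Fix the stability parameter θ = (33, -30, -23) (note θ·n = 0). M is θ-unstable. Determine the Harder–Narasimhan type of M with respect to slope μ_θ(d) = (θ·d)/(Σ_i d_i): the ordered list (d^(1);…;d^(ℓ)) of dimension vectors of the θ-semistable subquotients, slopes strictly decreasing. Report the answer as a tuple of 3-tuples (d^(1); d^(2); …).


Barcode: M ≅ I[1,1]^2, I[1,2], I[3,3]^3. HN layers by μ_θ (3 steps, strictly decreasing):
  μ^(1)=33; μ^(2)=3/2; μ^(3)=-23

((2, 0, 0); (1, 1, 0); (0, 0, 3))


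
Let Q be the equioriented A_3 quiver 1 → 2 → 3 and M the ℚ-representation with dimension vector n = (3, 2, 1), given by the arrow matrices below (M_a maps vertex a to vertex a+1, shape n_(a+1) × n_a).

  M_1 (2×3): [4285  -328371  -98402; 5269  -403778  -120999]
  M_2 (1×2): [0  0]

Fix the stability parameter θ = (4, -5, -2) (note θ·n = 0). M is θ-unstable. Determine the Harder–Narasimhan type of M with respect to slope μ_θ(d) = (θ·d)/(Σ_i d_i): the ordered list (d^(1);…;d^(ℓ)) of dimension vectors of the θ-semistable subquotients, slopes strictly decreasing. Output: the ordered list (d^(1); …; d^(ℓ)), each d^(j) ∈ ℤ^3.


Barcode: M ≅ I[1,1], I[1,2]^2, I[3,3]. HN layers by μ_θ (3 steps, strictly decreasing):
  μ^(1)=4; μ^(2)=-1/2; μ^(3)=-2

((1, 0, 0); (2, 2, 0); (0, 0, 1))


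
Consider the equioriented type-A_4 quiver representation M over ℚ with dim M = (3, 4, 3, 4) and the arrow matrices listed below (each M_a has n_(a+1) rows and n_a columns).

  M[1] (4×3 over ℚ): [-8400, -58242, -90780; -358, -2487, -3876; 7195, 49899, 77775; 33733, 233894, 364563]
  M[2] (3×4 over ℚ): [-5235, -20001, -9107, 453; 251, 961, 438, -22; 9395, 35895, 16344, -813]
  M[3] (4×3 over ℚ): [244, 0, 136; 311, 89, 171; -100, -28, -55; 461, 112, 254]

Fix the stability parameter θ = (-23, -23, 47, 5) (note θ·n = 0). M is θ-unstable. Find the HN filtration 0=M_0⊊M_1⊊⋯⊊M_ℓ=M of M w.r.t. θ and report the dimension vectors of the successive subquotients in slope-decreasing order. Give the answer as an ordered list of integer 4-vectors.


Via rank(M_{q-1}∘⋯∘M_p): M ≅ I[1,4]^3, I[2,2], I[4,4].
μ_θ-semistable layers: μ^(1)=26; μ^(2)=5; μ^(3)=-23

((0, 0, 3, 3); (0, 0, 0, 1); (3, 4, 0, 0))


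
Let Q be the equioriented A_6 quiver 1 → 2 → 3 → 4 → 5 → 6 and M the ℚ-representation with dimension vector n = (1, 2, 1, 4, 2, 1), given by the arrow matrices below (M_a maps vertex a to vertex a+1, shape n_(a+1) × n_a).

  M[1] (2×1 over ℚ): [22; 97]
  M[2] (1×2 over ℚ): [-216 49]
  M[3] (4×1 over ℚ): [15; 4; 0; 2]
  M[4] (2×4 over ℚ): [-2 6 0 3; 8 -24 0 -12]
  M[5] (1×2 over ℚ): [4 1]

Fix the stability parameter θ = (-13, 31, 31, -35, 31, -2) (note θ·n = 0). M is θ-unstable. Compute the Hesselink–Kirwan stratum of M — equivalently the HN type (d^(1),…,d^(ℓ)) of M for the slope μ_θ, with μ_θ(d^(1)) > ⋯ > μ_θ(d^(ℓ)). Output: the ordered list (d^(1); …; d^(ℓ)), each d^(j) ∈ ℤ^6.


Interval decomposition of M: I[1,4], I[2,2], I[4,4]^2, I[4,5], I[5,6].
HN type (ℓ=5): μ^(1)=31; μ^(2)=29/2; μ^(3)=9; μ^(4)=-13; μ^(5)=-35

((0, 1, 0, 0, 1, 0); (0, 0, 0, 0, 1, 1); (0, 1, 1, 1, 0, 0); (1, 0, 0, 0, 0, 0); (0, 0, 0, 3, 0, 0))


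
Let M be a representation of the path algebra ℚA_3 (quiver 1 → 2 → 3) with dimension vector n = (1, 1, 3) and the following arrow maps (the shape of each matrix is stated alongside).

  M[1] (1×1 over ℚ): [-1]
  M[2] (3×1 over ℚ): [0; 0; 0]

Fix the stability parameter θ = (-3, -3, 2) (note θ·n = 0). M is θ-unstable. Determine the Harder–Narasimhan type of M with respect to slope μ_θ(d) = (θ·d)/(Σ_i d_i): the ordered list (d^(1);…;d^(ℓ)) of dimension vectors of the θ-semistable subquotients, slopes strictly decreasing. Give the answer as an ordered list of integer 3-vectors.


Via rank(M_{q-1}∘⋯∘M_p): M ≅ I[1,2], I[3,3]^3.
μ_θ-semistable layers: μ^(1)=2; μ^(2)=-3

((0, 0, 3); (1, 1, 0))


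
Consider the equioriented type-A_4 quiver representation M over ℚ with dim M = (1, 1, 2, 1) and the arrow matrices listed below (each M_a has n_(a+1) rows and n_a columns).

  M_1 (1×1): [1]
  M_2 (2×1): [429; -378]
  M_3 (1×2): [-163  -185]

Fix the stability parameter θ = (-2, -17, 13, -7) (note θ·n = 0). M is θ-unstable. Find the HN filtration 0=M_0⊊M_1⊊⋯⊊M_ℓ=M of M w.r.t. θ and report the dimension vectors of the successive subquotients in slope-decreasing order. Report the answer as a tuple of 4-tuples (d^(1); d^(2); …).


Barcode: M ≅ I[1,4], I[3,3]. HN layers by μ_θ (3 steps, strictly decreasing):
  μ^(1)=13; μ^(2)=3; μ^(3)=-19/2

((0, 0, 1, 0); (0, 0, 1, 1); (1, 1, 0, 0))
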